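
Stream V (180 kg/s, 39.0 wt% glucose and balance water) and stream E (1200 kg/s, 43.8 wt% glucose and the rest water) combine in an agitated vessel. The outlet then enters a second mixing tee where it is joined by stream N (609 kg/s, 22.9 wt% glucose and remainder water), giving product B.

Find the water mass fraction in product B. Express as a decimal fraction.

0.630

Overall, product flow = 1989 kg/s.
water in = 180×0.610 + 1200×0.562 + 609×0.771 = 1253.7 kg/s.
water fraction in B = 0.630.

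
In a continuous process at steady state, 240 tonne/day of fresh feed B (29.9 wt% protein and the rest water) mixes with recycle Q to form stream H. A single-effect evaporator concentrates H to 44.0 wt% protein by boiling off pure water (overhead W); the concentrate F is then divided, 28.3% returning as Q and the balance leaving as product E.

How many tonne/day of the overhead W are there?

Overall protein balance (none leaves overhead): protein in fresh feed = protein in product, i.e. 240×0.299 = (1−0.283)·F·0.440.
F = 71.76/(0.440×0.717) = 227.46 tonne/day.
Recycle Q = 0.283×227.46 = 64.372 tonne/day.
Combined feed H = 240 + 64.372 = 304.37 tonne/day.
Overhead W = H − F = 304.37 − 227.46 = 76.909 tonne/day.

76.91 tonne/day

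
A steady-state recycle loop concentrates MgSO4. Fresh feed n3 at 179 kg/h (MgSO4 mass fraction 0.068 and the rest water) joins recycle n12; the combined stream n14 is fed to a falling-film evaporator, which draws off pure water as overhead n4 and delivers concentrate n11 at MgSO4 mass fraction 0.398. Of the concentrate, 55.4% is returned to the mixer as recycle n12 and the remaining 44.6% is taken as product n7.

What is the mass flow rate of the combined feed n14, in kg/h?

217 kg/h

Overall MgSO4 balance (none leaves overhead): MgSO4 in fresh feed = MgSO4 in product, i.e. 179×0.068 = (1−0.554)·n11·0.398.
n11 = 12.172/(0.398×0.446) = 68.572 kg/h.
Recycle n12 = 0.554×68.572 = 37.989 kg/h.
Combined feed n14 = 179 + 37.989 = 216.99 kg/h.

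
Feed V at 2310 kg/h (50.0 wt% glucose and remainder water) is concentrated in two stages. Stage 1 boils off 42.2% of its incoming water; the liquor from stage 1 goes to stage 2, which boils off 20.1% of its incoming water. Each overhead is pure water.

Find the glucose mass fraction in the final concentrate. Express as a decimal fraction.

water in feed = 2310×0.500 = 1155 kg/h.
After stage 1: water left = (1−0.422)×1155 = 667.59; stream total = 1822.6 kg/h.
After stage 2: water left = (1−0.201)×667.59 = 533.4; final concentrate = 1688.4 kg/h.
glucose fraction = 1155/1688.4 = 0.684.

0.684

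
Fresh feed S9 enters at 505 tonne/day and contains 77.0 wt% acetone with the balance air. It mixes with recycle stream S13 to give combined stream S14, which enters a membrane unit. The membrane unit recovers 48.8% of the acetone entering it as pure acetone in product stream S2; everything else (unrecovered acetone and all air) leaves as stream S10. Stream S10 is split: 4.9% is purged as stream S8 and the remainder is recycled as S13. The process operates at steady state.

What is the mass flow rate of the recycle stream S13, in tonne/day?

air enters only via S9 and leaves only via the purge: 505×0.230 = 0.049×(air in S10), and the membrane unit passes all air, so air in S14 = air in S10 = 2370.4 tonne/day.
acetone in S14: m_A = 505×0.770 + (1−0.049)·(1−0.488)·m_A, so m_A = 388.85/0.5131 = 757.86 tonne/day.
S10 = (1−0.488)×757.86 + 2370.4 = 2758.4 tonne/day.
Recycle S13 = (1−0.049)×2758.4 = 2623.3 tonne/day.

2623 tonne/day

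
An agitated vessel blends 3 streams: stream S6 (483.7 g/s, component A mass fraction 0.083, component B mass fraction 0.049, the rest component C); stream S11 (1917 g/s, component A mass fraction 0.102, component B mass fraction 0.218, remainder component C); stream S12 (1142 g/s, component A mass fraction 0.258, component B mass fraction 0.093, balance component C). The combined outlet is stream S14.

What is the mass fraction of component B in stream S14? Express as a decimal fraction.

Total flow out = 483.7 + 1917 + 1142 = 3542.7 g/s.
component B in = 483.7×0.049 + 1917×0.218 + 1142×0.093 = 547.81 g/s.
component B mass fraction in S14 = 547.81/3542.7 = 0.155.

0.155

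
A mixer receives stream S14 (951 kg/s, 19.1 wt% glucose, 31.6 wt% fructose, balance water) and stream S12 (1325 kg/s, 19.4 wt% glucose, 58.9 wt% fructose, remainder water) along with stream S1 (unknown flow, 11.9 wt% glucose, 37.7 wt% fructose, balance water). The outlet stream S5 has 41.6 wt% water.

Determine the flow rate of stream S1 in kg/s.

2164 kg/s

Let S1 be the unknown flow. Total out = 2276 + S1.
water balance: 756.37 + 0.504·S1 = 0.416·(2276 + S1)
(0.504 − 0.416)·S1 = 0.416×2276 − 756.37 = 190.45
S1 = 190.45 / 0.088 = 2164.2 kg/s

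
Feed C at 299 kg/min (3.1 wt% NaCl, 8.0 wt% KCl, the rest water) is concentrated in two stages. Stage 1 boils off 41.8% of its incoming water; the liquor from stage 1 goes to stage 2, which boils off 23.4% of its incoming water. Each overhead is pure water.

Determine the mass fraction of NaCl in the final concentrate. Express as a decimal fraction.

water in feed = 299×0.889 = 265.81 kg/min.
After stage 1: water left = (1−0.418)×265.81 = 154.7; stream total = 187.89 kg/min.
After stage 2: water left = (1−0.234)×154.7 = 118.5; final concentrate = 151.69 kg/min.
NaCl fraction = 9.269/151.69 = 0.061.

0.061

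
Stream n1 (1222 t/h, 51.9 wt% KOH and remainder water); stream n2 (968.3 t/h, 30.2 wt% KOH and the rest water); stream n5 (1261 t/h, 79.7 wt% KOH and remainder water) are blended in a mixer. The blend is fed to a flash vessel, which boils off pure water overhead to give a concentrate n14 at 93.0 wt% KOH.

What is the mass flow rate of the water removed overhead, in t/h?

1374 t/h

KOH entering = 1222×0.519 + 968.3×0.302 + 1261×0.797 = 1931.7 t/h.
All KOH reports to n14, so n14 = 1931.7/0.930 = 2077.1 t/h.
Total feed = 3451.3 t/h; overhead = 3451.3 − 2077.1 = 1374.2 t/h.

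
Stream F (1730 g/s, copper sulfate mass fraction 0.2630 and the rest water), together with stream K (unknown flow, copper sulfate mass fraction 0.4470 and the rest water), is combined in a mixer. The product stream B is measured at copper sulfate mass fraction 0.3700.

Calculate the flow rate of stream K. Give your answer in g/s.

2404 g/s

Let K be the unknown flow. Total out = 1730 + K.
copper sulfate balance: 454.99 + 0.447·K = 0.370·(1730 + K)
(0.447 − 0.370)·K = 0.370×1730 − 454.99 = 185.11
K = 185.11 / 0.077 = 2404 g/s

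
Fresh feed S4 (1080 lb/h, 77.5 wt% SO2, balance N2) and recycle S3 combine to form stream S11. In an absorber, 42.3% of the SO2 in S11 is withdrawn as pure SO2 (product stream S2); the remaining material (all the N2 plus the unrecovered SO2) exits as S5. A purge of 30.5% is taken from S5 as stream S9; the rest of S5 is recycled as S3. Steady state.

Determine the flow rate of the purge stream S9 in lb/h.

N2 enters only via S4 and leaves only via the purge: 1080×0.225 = 0.305×(N2 in S5), and the absorber passes all N2, so N2 in S11 = N2 in S5 = 796.72 lb/h.
SO2 in S11: m_A = 1080×0.775 + (1−0.305)·(1−0.423)·m_A, so m_A = 837/0.5990 = 1397.4 lb/h.
S5 = (1−0.423)×1397.4 + 796.72 = 1603 lb/h.
Purge S9 = 0.305×1603 = 488.92 lb/h.

488.9 lb/h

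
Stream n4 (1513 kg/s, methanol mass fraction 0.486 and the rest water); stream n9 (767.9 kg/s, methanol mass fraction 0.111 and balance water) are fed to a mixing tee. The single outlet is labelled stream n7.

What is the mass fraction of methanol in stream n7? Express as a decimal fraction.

0.360

Total flow out = 1513 + 767.9 = 2280.9 kg/s.
methanol in = 1513×0.486 + 767.9×0.111 = 820.55 kg/s.
methanol mass fraction in n7 = 820.55/2280.9 = 0.360.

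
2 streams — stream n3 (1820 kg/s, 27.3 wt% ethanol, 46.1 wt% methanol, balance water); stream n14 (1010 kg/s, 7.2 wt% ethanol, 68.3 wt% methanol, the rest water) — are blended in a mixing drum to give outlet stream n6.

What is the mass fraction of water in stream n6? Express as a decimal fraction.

0.259

Total flow out = 1820 + 1010 = 2830 kg/s.
water in = 1820×0.266 + 1010×0.245 = 731.57 kg/s.
water mass fraction in n6 = 731.57/2830 = 0.259.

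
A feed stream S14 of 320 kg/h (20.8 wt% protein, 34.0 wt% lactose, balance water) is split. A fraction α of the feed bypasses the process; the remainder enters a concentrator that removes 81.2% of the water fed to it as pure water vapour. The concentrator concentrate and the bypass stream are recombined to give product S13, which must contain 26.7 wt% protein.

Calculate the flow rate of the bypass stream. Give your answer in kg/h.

127.3 kg/h

All 320×0.208 = 66.56 kg/h of protein reaches S13, so S13 = 66.56/0.267 = 249.29 kg/h and vapour = 70.712 kg/h.
The evaporator receives (1−α)·320 of feed at 0.452 water and removes 0.812 of that water:
0.812×0.452×(1−α)×320 = 70.712
(1−α) = 70.712/117.45 = 0.6021;  α = 0.3979.
Bypass flow = 0.3979×320 = 127.34 kg/h.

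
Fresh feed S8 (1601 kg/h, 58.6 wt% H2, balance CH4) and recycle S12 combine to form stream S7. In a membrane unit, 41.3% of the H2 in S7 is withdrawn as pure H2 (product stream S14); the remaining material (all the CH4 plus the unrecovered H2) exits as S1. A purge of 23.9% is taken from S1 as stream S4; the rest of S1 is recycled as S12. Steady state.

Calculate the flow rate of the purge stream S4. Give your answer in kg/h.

CH4 enters only via S8 and leaves only via the purge: 1601×0.414 = 0.239×(CH4 in S1), and the membrane unit passes all CH4, so CH4 in S7 = CH4 in S1 = 2773.3 kg/h.
H2 in S7: m_A = 1601×0.586 + (1−0.239)·(1−0.413)·m_A, so m_A = 938.19/0.5533 = 1695.6 kg/h.
S1 = (1−0.413)×1695.6 + 2773.3 = 3768.6 kg/h.
Purge S4 = 0.239×3768.6 = 900.7 kg/h.

900.7 kg/h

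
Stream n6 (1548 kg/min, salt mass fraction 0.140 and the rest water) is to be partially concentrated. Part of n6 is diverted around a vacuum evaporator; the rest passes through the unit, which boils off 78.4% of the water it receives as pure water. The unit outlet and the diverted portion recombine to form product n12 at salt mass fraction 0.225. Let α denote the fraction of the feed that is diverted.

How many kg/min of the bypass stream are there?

680.7 kg/min

All 1548×0.140 = 216.72 kg/min of salt reaches n12, so n12 = 216.72/0.225 = 963.2 kg/min and vapour = 584.8 kg/min.
The evaporator receives (1−α)·1548 of feed at 0.860 water and removes 0.784 of that water:
0.784×0.860×(1−α)×1548 = 584.8
(1−α) = 584.8/1043.7 = 0.5603;  α = 0.4397.
Bypass flow = 0.4397×1548 = 680.65 kg/min.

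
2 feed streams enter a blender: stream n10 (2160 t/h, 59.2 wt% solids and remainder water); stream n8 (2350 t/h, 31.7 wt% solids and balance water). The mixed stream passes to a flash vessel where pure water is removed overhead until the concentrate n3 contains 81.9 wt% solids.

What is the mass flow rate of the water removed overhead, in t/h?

2039 t/h

solids entering = 2160×0.592 + 2350×0.317 = 2023.7 t/h.
All solids reports to n3, so n3 = 2023.7/0.819 = 2470.9 t/h.
Total feed = 4510 t/h; overhead = 4510 − 2470.9 = 2039.1 t/h.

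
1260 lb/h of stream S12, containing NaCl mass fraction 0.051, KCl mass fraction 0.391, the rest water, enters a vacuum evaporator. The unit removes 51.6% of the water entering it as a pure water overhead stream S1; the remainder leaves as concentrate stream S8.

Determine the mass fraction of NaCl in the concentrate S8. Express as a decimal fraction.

NaCl is not removed: 1260×0.051 = 64.26 lb/h of NaCl enters S8.
water entering = 1260×0.558 = 703.08 lb/h; overhead removed = 0.516×703.08 = 362.79 lb/h.
Concentrate = 1260 − 362.79 = 897.21 lb/h.
Mass fraction = 64.26/897.21 = 0.072.

0.072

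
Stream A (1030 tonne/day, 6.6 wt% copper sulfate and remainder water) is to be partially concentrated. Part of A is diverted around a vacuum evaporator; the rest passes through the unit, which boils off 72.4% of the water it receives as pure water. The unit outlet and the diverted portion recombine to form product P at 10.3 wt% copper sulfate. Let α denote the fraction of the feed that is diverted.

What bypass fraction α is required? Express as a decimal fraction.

All 1030×0.066 = 67.98 tonne/day of copper sulfate reaches P, so P = 67.98/0.103 = 660 tonne/day and vapour = 370 tonne/day.
The evaporator receives (1−α)·1030 of feed at 0.934 water and removes 0.724 of that water:
0.724×0.934×(1−α)×1030 = 370
(1−α) = 370/696.5 = 0.5312;  α = 0.4688.

0.469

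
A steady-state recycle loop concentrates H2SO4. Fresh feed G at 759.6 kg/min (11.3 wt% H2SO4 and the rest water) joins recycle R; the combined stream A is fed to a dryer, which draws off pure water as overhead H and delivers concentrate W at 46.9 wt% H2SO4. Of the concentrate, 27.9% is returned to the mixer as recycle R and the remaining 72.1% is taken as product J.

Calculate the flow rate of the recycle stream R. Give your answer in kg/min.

Overall H2SO4 balance (none leaves overhead): H2SO4 in fresh feed = H2SO4 in product, i.e. 759.6×0.113 = (1−0.279)·W·0.469.
W = 85.835/(0.469×0.721) = 253.84 kg/min.
Recycle R = 0.279×253.84 = 70.821 kg/min.

70.82 kg/min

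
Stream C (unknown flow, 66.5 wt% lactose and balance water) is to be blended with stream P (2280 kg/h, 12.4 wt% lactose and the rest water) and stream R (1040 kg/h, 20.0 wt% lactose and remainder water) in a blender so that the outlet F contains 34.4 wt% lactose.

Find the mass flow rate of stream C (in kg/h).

Let C be the unknown flow. Total out = 3320 + C.
lactose balance: 490.72 + 0.665·C = 0.344·(3320 + C)
(0.665 − 0.344)·C = 0.344×3320 − 490.72 = 651.36
C = 651.36 / 0.321 = 2029.2 kg/h

2029 kg/h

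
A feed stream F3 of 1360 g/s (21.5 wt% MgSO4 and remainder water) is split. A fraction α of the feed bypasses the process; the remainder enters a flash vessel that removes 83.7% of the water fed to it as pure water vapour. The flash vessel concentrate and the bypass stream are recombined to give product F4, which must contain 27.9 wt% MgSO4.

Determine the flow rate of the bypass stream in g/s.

885.2 g/s

All 1360×0.215 = 292.4 g/s of MgSO4 reaches F4, so F4 = 292.4/0.279 = 1048 g/s and vapour = 311.97 g/s.
The evaporator receives (1−α)·1360 of feed at 0.785 water and removes 0.837 of that water:
0.837×0.785×(1−α)×1360 = 311.97
(1−α) = 311.97/893.58 = 0.3491;  α = 0.6509.
Bypass flow = 0.6509×1360 = 885.19 g/s.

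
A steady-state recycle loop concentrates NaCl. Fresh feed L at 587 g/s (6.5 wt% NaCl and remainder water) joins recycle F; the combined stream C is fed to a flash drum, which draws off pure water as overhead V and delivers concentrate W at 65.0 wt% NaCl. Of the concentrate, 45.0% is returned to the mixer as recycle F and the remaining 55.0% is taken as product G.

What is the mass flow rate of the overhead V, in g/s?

528.3 g/s

Overall NaCl balance (none leaves overhead): NaCl in fresh feed = NaCl in product, i.e. 587×0.065 = (1−0.450)·W·0.650.
W = 38.155/(0.650×0.550) = 106.73 g/s.
Recycle F = 0.450×106.73 = 48.027 g/s.
Combined feed C = 587 + 48.027 = 635.03 g/s.
Overhead V = C − W = 635.03 − 106.73 = 528.3 g/s.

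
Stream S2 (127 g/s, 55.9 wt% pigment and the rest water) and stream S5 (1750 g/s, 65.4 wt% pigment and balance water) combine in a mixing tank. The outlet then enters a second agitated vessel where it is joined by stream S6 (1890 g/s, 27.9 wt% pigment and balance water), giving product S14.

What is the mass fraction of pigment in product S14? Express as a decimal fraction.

0.463

Overall, product flow = 3767 g/s.
pigment in = 127×0.559 + 1750×0.654 + 1890×0.279 = 1742.8 g/s.
pigment fraction in S14 = 0.463.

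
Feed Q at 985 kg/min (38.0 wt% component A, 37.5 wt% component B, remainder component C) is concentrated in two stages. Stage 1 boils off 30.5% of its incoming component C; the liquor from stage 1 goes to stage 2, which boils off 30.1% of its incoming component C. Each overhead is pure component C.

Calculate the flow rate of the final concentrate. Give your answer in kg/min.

component C in feed = 985×0.245 = 241.32 kg/min.
After stage 1: component C left = (1−0.305)×241.32 = 167.72; stream total = 911.4 kg/min.
After stage 2: component C left = (1−0.301)×167.72 = 117.24; final concentrate = 860.91 kg/min.

860.9 kg/min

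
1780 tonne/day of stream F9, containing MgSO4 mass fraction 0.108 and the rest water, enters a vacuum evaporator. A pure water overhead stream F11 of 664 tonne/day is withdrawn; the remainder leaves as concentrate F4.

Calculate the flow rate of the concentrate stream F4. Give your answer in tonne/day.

Concentrate = 1780 − 664 = 1116 tonne/day.

1116 tonne/day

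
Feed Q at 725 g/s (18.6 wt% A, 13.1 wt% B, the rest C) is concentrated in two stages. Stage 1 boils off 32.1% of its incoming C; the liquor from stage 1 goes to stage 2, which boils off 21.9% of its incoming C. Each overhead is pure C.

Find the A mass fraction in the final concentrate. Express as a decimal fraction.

C in feed = 725×0.683 = 495.18 g/s.
After stage 1: C left = (1−0.321)×495.18 = 336.22; stream total = 566.05 g/s.
After stage 2: C left = (1−0.219)×336.22 = 262.59; final concentrate = 492.42 g/s.
A fraction = 134.85/492.42 = 0.274.

0.274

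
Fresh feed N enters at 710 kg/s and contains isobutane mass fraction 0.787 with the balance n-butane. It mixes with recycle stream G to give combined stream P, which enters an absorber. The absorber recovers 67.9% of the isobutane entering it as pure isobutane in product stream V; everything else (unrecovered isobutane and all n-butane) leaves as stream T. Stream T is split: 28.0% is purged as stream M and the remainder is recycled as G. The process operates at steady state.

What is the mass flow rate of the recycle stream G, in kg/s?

556.8 kg/s

n-butane enters only via N and leaves only via the purge: 710×0.213 = 0.280×(n-butane in T), and the absorber passes all n-butane, so n-butane in P = n-butane in T = 540.11 kg/s.
isobutane in P: m_A = 710×0.787 + (1−0.280)·(1−0.679)·m_A, so m_A = 558.77/0.7689 = 726.73 kg/s.
T = (1−0.679)×726.73 + 540.11 = 773.39 kg/s.
Recycle G = (1−0.280)×773.39 = 556.84 kg/s.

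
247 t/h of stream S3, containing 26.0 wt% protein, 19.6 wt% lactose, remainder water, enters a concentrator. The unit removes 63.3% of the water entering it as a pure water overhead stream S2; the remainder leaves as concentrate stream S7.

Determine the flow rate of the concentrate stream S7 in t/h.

water entering = 247×0.544 = 134.37 t/h; overhead removed = 0.633×134.37 = 85.055 t/h.
Concentrate = 247 − 85.055 = 161.95 t/h.

161.9 t/h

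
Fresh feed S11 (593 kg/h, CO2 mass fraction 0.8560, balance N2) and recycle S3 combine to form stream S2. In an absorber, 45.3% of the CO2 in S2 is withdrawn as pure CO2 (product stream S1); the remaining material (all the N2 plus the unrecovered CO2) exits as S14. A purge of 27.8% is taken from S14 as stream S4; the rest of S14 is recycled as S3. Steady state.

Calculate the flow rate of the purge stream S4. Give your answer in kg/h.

213 kg/h

N2 enters only via S11 and leaves only via the purge: 593×0.144 = 0.278×(N2 in S14), and the absorber passes all N2, so N2 in S2 = N2 in S14 = 307.17 kg/h.
CO2 in S2: m_A = 593×0.856 + (1−0.278)·(1−0.453)·m_A, so m_A = 507.61/0.6051 = 838.93 kg/h.
S14 = (1−0.453)×838.93 + 307.17 = 766.06 kg/h.
Purge S4 = 0.278×766.06 = 212.96 kg/h.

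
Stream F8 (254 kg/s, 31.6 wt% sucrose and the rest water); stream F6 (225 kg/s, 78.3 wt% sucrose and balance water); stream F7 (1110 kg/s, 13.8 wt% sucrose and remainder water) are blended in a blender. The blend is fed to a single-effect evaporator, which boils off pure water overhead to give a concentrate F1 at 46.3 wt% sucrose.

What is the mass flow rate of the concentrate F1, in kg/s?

sucrose entering = 254×0.316 + 225×0.783 + 1110×0.138 = 409.62 kg/s.
All sucrose reports to F1, so F1 = 409.62/0.463 = 884.71 kg/s.

884.7 kg/s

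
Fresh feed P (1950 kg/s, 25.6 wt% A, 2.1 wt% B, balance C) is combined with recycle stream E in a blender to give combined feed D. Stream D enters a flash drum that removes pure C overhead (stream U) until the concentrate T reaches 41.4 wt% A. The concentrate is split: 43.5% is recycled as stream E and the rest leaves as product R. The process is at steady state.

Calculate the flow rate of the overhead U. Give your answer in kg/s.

Overall A balance (none leaves overhead): A in fresh feed = A in product, i.e. 1950×0.256 = (1−0.435)·T·0.414.
T = 499.2/(0.414×0.565) = 2134.2 kg/s.
Recycle E = 0.435×2134.2 = 928.36 kg/s.
Combined feed D = 1950 + 928.36 = 2878.4 kg/s.
Overhead U = D − T = 2878.4 − 2134.2 = 744.2 kg/s.

744.2 kg/s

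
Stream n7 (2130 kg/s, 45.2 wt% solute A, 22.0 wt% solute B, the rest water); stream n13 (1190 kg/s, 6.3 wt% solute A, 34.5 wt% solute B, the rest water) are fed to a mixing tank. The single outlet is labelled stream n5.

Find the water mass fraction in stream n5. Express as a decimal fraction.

0.423

Total flow out = 2130 + 1190 = 3320 kg/s.
water in = 2130×0.328 + 1190×0.592 = 1403.1 kg/s.
water mass fraction in n5 = 1403.1/3320 = 0.423.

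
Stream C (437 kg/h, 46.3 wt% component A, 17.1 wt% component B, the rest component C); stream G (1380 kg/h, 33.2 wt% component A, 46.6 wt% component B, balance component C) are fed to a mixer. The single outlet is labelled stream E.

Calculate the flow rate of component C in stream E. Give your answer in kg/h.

438.7 kg/h

component C out = component C in = 437×0.366 + 1380×0.202 = 438.7 kg/h.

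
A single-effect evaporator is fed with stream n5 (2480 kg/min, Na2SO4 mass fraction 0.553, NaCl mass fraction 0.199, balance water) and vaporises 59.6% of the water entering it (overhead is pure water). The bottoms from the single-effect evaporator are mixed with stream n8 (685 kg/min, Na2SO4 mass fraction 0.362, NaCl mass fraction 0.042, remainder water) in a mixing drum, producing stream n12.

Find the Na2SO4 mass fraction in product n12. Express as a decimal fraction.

Vapour removed = 0.596×0.248×2480 = 366.56 kg/min; concentrate = 2113.4 kg/min.
Na2SO4 reaching the mixer = 1371.4 (from concentrate) + 685×0.362 = 1619.4 kg/min.
Product flow = 2113.4 + 685 = 2798.4 kg/min; Na2SO4 fraction = 0.579.

0.579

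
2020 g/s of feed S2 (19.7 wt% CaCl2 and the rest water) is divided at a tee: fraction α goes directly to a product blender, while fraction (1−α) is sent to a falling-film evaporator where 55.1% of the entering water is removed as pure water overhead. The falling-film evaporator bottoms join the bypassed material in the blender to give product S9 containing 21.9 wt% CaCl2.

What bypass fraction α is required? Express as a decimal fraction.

All 2020×0.197 = 397.94 g/s of CaCl2 reaches S9, so S9 = 397.94/0.219 = 1817.1 g/s and vapour = 202.92 g/s.
The evaporator receives (1−α)·2020 of feed at 0.803 water and removes 0.551 of that water:
0.551×0.803×(1−α)×2020 = 202.92
(1−α) = 202.92/893.76 = 0.2270;  α = 0.7730.

0.773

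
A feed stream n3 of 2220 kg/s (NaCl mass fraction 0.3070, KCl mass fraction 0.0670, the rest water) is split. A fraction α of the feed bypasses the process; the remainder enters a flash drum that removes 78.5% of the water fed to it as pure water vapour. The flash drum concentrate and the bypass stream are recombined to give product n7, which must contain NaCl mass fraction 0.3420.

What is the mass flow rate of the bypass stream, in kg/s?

All 2220×0.307 = 681.54 kg/s of NaCl reaches n7, so n7 = 681.54/0.342 = 1992.8 kg/s and vapour = 227.19 kg/s.
The evaporator receives (1−α)·2220 of feed at 0.626 water and removes 0.785 of that water:
0.785×0.626×(1−α)×2220 = 227.19
(1−α) = 227.19/1090.9 = 0.2083;  α = 0.7917.
Bypass flow = 0.7917×2220 = 1757.7 kg/s.

1758 kg/s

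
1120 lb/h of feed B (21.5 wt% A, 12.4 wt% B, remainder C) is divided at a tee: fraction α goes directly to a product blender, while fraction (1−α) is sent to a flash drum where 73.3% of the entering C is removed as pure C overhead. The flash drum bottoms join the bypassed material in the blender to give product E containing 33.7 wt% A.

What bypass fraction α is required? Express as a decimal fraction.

All 1120×0.215 = 240.8 lb/h of A reaches E, so E = 240.8/0.337 = 714.54 lb/h and vapour = 405.46 lb/h.
The evaporator receives (1−α)·1120 of feed at 0.661 C and removes 0.733 of that C:
0.733×0.661×(1−α)×1120 = 405.46
(1−α) = 405.46/542.65 = 0.7472;  α = 0.2528.

0.253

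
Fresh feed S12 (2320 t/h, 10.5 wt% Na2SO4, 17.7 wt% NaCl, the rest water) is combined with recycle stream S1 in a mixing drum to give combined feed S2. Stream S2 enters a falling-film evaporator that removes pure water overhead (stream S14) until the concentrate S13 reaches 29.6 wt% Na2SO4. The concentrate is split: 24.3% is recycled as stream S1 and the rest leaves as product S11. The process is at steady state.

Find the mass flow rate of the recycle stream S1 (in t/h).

264.2 t/h

Overall Na2SO4 balance (none leaves overhead): Na2SO4 in fresh feed = Na2SO4 in product, i.e. 2320×0.105 = (1−0.243)·S13·0.296.
S13 = 243.6/(0.296×0.757) = 1087.2 t/h.
Recycle S1 = 0.243×1087.2 = 264.18 t/h.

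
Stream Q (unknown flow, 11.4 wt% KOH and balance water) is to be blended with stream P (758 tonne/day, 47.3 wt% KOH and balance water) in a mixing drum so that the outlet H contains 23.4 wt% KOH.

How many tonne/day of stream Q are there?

Let Q be the unknown flow. Total out = 758 + Q.
KOH balance: 358.53 + 0.114·Q = 0.234·(758 + Q)
(0.114 − 0.234)·Q = 0.234×758 − 358.53 = -181.16
Q = -181.16 / -0.120 = 1509.7 tonne/day

1510 tonne/day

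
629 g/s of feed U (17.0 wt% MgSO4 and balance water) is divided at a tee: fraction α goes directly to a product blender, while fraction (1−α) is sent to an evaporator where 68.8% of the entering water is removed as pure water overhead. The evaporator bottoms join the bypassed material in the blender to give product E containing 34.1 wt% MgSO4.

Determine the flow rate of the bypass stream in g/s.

All 629×0.170 = 106.93 g/s of MgSO4 reaches E, so E = 106.93/0.341 = 313.58 g/s and vapour = 315.42 g/s.
The evaporator receives (1−α)·629 of feed at 0.830 water and removes 0.688 of that water:
0.688×0.830×(1−α)×629 = 315.42
(1−α) = 315.42/359.18 = 0.8782;  α = 0.1218.
Bypass flow = 0.1218×629 = 76.635 g/s.

76.64 g/s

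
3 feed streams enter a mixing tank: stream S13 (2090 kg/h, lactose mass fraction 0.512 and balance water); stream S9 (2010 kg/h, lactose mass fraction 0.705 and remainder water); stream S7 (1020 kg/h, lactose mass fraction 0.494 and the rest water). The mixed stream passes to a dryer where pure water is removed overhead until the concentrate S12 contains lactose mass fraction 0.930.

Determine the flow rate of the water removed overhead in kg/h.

1904 kg/h

lactose entering = 2090×0.512 + 2010×0.705 + 1020×0.494 = 2991 kg/h.
All lactose reports to S12, so S12 = 2991/0.930 = 3216.1 kg/h.
Total feed = 5120 kg/h; overhead = 5120 − 3216.1 = 1903.9 kg/h.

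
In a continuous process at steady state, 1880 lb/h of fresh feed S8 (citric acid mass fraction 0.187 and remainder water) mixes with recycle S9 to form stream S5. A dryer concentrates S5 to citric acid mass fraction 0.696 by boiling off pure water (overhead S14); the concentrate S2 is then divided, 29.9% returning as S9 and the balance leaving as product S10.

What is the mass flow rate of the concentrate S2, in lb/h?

720.6 lb/h

Overall citric acid balance (none leaves overhead): citric acid in fresh feed = citric acid in product, i.e. 1880×0.187 = (1−0.299)·S2·0.696.
S2 = 351.56/(0.696×0.701) = 720.56 lb/h.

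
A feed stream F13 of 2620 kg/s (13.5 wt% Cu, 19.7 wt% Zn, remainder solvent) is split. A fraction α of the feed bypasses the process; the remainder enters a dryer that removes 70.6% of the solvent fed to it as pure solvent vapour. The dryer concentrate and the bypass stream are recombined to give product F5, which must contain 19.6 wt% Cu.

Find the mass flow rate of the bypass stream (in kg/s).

891 kg/s

All 2620×0.135 = 353.7 kg/s of Cu reaches F5, so F5 = 353.7/0.196 = 1804.6 kg/s and vapour = 815.41 kg/s.
The evaporator receives (1−α)·2620 of feed at 0.668 solvent and removes 0.706 of that solvent:
0.706×0.668×(1−α)×2620 = 815.41
(1−α) = 815.41/1235.6 = 0.6599;  α = 0.3401.
Bypass flow = 0.3401×2620 = 891 kg/s.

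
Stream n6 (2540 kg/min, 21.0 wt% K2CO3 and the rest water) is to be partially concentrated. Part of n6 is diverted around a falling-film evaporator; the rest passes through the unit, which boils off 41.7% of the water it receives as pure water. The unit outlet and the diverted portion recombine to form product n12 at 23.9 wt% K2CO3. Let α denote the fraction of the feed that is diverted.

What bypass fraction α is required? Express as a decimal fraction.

All 2540×0.210 = 533.4 kg/min of K2CO3 reaches n12, so n12 = 533.4/0.239 = 2231.8 kg/min and vapour = 308.2 kg/min.
The evaporator receives (1−α)·2540 of feed at 0.790 water and removes 0.417 of that water:
0.417×0.790×(1−α)×2540 = 308.2
(1−α) = 308.2/836.75 = 0.3683;  α = 0.6317.

0.632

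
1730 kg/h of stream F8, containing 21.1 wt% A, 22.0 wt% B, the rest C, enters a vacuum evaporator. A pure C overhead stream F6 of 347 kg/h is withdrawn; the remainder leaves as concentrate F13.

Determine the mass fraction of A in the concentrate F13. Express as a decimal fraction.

A is not removed: 1730×0.211 = 365.03 kg/h of A enters F13.
Concentrate = 1730 − 347 = 1383 kg/h.
Mass fraction = 365.03/1383 = 0.264.

0.264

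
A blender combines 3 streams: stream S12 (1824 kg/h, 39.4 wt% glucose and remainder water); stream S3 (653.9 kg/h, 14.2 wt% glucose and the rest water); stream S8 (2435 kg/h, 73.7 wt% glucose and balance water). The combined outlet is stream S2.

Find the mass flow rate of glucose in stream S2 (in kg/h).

glucose out = glucose in = 1824×0.394 + 653.9×0.142 + 2435×0.737 = 2606.1 kg/h.

2606 kg/h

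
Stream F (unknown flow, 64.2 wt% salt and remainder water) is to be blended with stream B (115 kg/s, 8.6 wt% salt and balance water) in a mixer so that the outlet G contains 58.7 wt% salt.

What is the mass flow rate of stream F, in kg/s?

1048 kg/s

Let F be the unknown flow. Total out = 115 + F.
salt balance: 9.89 + 0.642·F = 0.587·(115 + F)
(0.642 − 0.587)·F = 0.587×115 − 9.89 = 57.615
F = 57.615 / 0.055 = 1047.5 kg/s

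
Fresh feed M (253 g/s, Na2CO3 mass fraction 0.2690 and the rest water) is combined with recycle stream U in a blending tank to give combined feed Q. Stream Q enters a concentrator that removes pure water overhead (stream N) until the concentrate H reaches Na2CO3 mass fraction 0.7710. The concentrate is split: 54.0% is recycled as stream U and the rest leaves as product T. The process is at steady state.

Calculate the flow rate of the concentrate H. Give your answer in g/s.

191.9 g/s

Overall Na2CO3 balance (none leaves overhead): Na2CO3 in fresh feed = Na2CO3 in product, i.e. 253×0.269 = (1−0.540)·H·0.771.
H = 68.057/(0.771×0.460) = 191.89 g/s.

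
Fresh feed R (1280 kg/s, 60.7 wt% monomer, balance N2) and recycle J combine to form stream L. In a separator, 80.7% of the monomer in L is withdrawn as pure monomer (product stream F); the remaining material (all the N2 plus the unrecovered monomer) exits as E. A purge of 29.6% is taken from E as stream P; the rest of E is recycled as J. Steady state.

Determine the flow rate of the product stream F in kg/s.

725.6 kg/s

monomer in L: m_A = 1280×0.607 + (1−0.296)·(1−0.807)·m_A, so m_A = 776.96/0.8641 = 899.13 kg/s.
Product F = 0.807×899.13 = 725.59 kg/s.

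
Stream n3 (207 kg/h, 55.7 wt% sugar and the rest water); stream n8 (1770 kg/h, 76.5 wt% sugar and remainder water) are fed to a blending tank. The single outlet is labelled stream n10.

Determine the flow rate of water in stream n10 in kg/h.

water out = water in = 207×0.443 + 1770×0.235 = 507.65 kg/h.

507.7 kg/h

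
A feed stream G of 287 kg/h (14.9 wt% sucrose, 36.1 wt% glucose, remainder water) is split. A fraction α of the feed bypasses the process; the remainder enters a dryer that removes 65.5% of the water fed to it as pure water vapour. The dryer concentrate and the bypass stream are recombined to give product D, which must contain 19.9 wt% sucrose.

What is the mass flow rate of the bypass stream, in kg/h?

All 287×0.149 = 42.763 kg/h of sucrose reaches D, so D = 42.763/0.199 = 214.89 kg/h and vapour = 72.111 kg/h.
The evaporator receives (1−α)·287 of feed at 0.490 water and removes 0.655 of that water:
0.655×0.490×(1−α)×287 = 72.111
(1−α) = 72.111/92.113 = 0.7829;  α = 0.2171.
Bypass flow = 0.2171×287 = 62.322 kg/h.

62.32 kg/h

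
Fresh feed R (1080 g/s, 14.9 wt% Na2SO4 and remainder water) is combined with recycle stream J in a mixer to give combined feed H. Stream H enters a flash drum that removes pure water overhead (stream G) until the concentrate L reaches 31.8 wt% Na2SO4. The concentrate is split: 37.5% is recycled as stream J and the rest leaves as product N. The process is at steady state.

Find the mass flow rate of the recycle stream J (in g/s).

303.6 g/s

Overall Na2SO4 balance (none leaves overhead): Na2SO4 in fresh feed = Na2SO4 in product, i.e. 1080×0.149 = (1−0.375)·L·0.318.
L = 160.92/(0.318×0.625) = 809.66 g/s.
Recycle J = 0.375×809.66 = 303.62 g/s.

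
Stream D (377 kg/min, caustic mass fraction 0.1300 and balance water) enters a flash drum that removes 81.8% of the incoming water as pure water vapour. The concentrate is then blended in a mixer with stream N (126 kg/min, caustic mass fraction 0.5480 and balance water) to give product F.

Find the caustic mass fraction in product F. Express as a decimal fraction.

Vapour removed = 0.818×0.870×377 = 268.3 kg/min; concentrate = 108.7 kg/min.
caustic reaching the mixer = 49.01 (from concentrate) + 126×0.548 = 118.06 kg/min.
Product flow = 108.7 + 126 = 234.7 kg/min; caustic fraction = 0.5030.

0.5030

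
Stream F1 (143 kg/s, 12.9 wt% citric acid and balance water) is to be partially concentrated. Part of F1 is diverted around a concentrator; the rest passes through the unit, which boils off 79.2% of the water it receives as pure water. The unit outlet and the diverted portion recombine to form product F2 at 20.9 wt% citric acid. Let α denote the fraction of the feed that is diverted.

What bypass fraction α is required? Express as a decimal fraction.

All 143×0.129 = 18.447 kg/s of citric acid reaches F2, so F2 = 18.447/0.209 = 88.263 kg/s and vapour = 54.737 kg/s.
The evaporator receives (1−α)·143 of feed at 0.871 water and removes 0.792 of that water:
0.792×0.871×(1−α)×143 = 54.737
(1−α) = 54.737/98.646 = 0.5549;  α = 0.4451.

0.445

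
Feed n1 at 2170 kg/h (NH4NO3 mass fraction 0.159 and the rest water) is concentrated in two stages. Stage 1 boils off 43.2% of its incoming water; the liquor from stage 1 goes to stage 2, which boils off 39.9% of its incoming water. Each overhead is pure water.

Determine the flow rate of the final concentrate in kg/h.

water in feed = 2170×0.841 = 1825 kg/h.
After stage 1: water left = (1−0.432)×1825 = 1036.6; stream total = 1381.6 kg/h.
After stage 2: water left = (1−0.399)×1036.6 = 622.99; final concentrate = 968.02 kg/h.

968 kg/h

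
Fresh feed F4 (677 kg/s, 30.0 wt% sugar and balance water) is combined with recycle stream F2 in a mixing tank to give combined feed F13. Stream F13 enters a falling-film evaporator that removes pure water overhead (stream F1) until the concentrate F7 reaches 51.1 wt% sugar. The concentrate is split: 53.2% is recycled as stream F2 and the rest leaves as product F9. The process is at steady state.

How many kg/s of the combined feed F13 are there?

Overall sugar balance (none leaves overhead): sugar in fresh feed = sugar in product, i.e. 677×0.300 = (1−0.532)·F7·0.511.
F7 = 203.1/(0.511×0.468) = 849.26 kg/s.
Recycle F2 = 0.532×849.26 = 451.81 kg/s.
Combined feed F13 = 677 + 451.81 = 1128.8 kg/s.

1129 kg/s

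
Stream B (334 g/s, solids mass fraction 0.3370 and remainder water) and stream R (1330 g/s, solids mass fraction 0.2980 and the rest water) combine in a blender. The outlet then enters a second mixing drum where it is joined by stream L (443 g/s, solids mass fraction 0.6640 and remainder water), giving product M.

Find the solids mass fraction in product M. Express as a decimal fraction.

0.3811

Overall, product flow = 2107 g/s.
solids in = 334×0.337 + 1330×0.298 + 443×0.664 = 803.05 g/s.
solids fraction in M = 0.3811.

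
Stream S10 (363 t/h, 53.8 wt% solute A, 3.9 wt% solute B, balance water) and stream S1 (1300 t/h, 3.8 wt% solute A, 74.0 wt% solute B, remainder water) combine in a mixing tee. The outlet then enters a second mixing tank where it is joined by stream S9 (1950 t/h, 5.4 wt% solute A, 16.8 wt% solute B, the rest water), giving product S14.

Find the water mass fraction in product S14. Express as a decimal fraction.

Overall, product flow = 3613 t/h.
water in = 363×0.423 + 1300×0.222 + 1950×0.778 = 1959.2 t/h.
water fraction in S14 = 0.5423.

0.5423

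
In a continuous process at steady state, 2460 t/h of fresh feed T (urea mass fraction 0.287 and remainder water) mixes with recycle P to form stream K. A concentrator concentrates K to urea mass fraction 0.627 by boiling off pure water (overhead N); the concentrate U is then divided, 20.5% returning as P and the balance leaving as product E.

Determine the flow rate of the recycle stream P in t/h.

290.4 t/h

Overall urea balance (none leaves overhead): urea in fresh feed = urea in product, i.e. 2460×0.287 = (1−0.205)·U·0.627.
U = 706.02/(0.627×0.795) = 1416.4 t/h.
Recycle P = 0.205×1416.4 = 290.36 t/h.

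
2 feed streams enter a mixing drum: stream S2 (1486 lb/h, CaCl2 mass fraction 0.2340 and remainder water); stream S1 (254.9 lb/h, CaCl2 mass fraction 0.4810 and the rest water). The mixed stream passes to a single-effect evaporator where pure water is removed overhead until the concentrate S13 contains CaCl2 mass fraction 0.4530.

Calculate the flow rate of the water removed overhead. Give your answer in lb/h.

CaCl2 entering = 1486×0.234 + 254.9×0.481 = 470.33 lb/h.
All CaCl2 reports to S13, so S13 = 470.33/0.453 = 1038.3 lb/h.
Total feed = 1740.9 lb/h; overhead = 1740.9 − 1038.3 = 702.64 lb/h.

702.6 lb/h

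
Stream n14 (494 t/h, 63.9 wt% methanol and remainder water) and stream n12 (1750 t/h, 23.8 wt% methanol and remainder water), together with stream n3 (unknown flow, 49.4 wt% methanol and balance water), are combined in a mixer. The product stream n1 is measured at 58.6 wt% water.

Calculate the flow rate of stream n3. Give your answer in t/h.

2461 t/h

Let n3 be the unknown flow. Total out = 2244 + n3.
water balance: 1511.8 + 0.506·n3 = 0.586·(2244 + n3)
(0.506 − 0.586)·n3 = 0.586×2244 − 1511.8 = -196.85
n3 = -196.85 / -0.080 = 2460.6 t/h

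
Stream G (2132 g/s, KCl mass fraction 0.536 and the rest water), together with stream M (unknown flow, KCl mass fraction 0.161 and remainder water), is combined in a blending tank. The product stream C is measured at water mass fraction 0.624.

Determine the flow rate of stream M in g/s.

Let M be the unknown flow. Total out = 2132 + M.
water balance: 989.25 + 0.839·M = 0.624·(2132 + M)
(0.839 − 0.624)·M = 0.624×2132 − 989.25 = 341.12
M = 341.12 / 0.215 = 1586.6 g/s

1587 g/s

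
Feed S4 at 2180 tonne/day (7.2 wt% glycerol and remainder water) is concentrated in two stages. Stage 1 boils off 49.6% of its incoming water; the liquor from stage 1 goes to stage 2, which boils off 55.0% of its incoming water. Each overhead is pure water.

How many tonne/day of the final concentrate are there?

615.8 tonne/day

water in feed = 2180×0.928 = 2023 tonne/day.
After stage 1: water left = (1−0.496)×2023 = 1019.6; stream total = 1176.6 tonne/day.
After stage 2: water left = (1−0.550)×1019.6 = 458.83; final concentrate = 615.79 tonne/day.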